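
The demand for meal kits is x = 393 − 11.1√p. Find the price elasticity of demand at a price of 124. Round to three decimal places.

At p = 124, x = 269.3956.
dx/dp = −11.1/(2√p) = −11.1/(2·11.1355).
Point elasticity E = (dx/dp)·(p/x) = -0.4984 × 124/269.3956 ≈ -0.229.
|E| < 1, so demand is inelastic at this price.

-0.229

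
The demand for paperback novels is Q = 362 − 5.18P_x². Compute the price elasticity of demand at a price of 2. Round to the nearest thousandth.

At P_x = 2, Q = 341.28.
dQ/dP_x = −2·5.18·P_x = −20.72.
Point elasticity E = (dQ/dP_x)·(P_x/Q) = -20.72 × 2/341.28 ≈ -0.121.
|E| < 1, so demand is inelastic at this price.

-0.121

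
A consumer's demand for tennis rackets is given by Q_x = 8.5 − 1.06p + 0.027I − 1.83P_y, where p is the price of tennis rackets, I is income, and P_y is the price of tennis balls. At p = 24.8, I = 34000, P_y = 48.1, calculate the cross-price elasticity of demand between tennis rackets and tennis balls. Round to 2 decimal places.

-0.11

Substituting, Q_x = 8.5 − 1.06(24.8) + 0.027(34000) − 1.83(48.1) = 8.5 − 26.288 + 918 − 88.023 = 812.189.
∂Q_x/∂P_y = −1.83, so E_xy = -1.83·(48.1/812.189) ≈ -0.11.
E_xy < 0: the goods are complements.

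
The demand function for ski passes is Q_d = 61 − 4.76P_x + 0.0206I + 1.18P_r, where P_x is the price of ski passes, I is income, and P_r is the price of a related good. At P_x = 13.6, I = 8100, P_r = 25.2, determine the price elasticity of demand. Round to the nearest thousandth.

Q_d = 61 − 4.76(13.6) + 0.0206(8100) + 1.18(25.2) = 61 − 64.736 + 166.86 + 29.736 = 192.86.
∂Q_d/∂P_x = −4.76, so E_p = (−4.76)·(13.6/192.86) ≈ -0.336.
|E_p| < 1: demand is inelastic.

-0.336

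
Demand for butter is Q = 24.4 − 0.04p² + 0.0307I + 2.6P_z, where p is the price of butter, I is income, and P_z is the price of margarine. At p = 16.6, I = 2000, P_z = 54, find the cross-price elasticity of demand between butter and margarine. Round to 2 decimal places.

First evaluate Q: 24.4 − 0.04(16.6)² + 0.0307(2000) + 2.6(54) = 24.4 − 11.0224 + 61.4 + 140.4 = 215.1776.
∂Q/∂P_z = +2.6, so E_xy = 2.6·(54/215.1776) ≈ 0.65.
E_xy > 0: the goods are substitutes.

0.65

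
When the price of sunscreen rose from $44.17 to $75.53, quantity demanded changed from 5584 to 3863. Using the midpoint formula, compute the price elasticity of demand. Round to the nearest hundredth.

%ΔQ = (3863 − 5584)/[(5584 + 3863)/2] = -1721/4723.5 ≈ -0.3643.
%Δp = (75.53 − 44.17)/[(44.17 + 75.53)/2] = 31.36/59.85 ≈ 0.5240.
Arc elasticity E = %ΔQ/%Δp ≈ -0.3643/0.5240 ≈ -0.70.
|E| < 1: demand is inelastic over this range.

-0.70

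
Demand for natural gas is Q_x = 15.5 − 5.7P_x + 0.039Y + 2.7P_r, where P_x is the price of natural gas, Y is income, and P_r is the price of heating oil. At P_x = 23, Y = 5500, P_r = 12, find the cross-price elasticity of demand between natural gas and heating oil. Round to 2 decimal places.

0.25

Q_x = 15.5 − 5.7(23) + 0.039(5500) + 2.7(12) = 15.5 − 131.1 + 214.5 + 32.4 = 131.3.
∂Q_x/∂P_r = +2.7, so E_xy = 2.7·(12/131.3) ≈ 0.25.
E_xy > 0: the goods are substitutes.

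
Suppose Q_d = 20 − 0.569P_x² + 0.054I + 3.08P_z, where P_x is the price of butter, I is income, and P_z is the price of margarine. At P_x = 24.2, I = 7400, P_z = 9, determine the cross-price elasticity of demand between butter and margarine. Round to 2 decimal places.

0.24

Substituting, Q_d = 20 − 0.569(24.2)² + 0.054(7400) + 3.08(9) = 20 − 333.2292 + 399.6 + 27.72 = 114.0908.
∂Q_d/∂P_z = +3.08, so E_xy = 3.08·(9/114.0908) ≈ 0.24.
E_xy > 0: the goods are substitutes.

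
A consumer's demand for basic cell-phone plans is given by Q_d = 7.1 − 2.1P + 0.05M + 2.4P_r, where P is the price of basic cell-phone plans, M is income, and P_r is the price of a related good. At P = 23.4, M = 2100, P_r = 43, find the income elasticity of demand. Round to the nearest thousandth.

0.632

At the given point, Q_d = 7.1 − 2.1(23.4) + 0.05(2100) + 2.4(43) = 7.1 − 49.14 + 105 + 103.2 = 166.16.
∂Q_d/∂M = +0.05, so E_I = 0.05·(2100/166.16) ≈ 0.632.
E_I ∈ (0,1): normal good (necessity).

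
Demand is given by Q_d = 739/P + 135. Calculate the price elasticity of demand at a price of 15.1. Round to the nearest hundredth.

-0.27

At P = 15.1, Q_d = 183.9404.
dQ_d/dP = −739/P² = −3.2411.
Point elasticity E = (dQ_d/dP)·(P/Q_d) = -3.2411 × 15.1/183.9404 ≈ -0.27.
|E| < 1, so demand is inelastic at this price.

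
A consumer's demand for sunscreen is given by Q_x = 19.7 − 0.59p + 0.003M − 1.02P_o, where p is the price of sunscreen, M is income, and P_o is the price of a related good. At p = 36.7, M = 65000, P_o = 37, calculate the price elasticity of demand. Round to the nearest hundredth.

-0.14

Substituting, Q_x = 19.7 − 0.59(36.7) + 0.003(65000) − 1.02(37) = 19.7 − 21.653 + 195 − 37.74 = 155.307.
∂Q_x/∂p = −0.59, so E_p = (−0.59)·(36.7/155.307) ≈ -0.14.
|E_p| < 1: demand is inelastic.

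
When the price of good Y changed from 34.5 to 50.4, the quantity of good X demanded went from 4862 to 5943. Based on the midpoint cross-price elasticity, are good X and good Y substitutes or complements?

%ΔQ_x = (5943 − 4862)/[(4862+5943)/2] = 1081/5402.5 ≈ 0.2001.
%ΔP_y = (50.4 − 34.5)/[(34.5+50.4)/2] ≈ 0.3746.
E_xy = 0.2001/0.3746 ≈ 0.534.
E_xy > 0, so the goods are substitutes.

substitutes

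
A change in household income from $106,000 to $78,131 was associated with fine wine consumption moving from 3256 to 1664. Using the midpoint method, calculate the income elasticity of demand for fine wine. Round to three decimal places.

%ΔQ = (1664 − 3256)/[(3256+1664)/2] = -1592/2460 ≈ -0.6472.
%ΔM = (78,131 − 106,000)/[(106,000+78,131)/2] = -27869/92065.5 ≈ -0.3027.
E_I = %ΔQ/%ΔM ≈ 2.138.
E_I > 1: normal good (luxury).

2.138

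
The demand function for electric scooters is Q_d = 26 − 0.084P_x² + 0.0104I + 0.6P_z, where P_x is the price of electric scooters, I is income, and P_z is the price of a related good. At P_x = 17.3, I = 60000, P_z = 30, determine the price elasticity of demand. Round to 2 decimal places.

-0.08

At the given point, Q_d = 26 − 0.084(17.3)² + 0.0104(60000) + 0.6(30) = 26 − 25.1404 + 624 + 18 = 642.8596.
∂Q_d/∂P_x = −2·0.084·P_x = -2.9064, so E_p = -2.9064·(17.3/642.8596) ≈ -0.08.
|E_p| < 1: demand is inelastic.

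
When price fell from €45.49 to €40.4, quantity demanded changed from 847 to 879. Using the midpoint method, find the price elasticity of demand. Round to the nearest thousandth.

-0.313

%ΔQ = (879 − 847)/[(847 + 879)/2] = 32/863 ≈ 0.0371.
%Δp = (40.4 − 45.49)/[(45.49 + 40.4)/2] = -5.09/42.945 ≈ -0.1185.
Arc elasticity E = %ΔQ/%Δp ≈ 0.0371/-0.1185 ≈ -0.313.
|E| < 1: demand is inelastic over this range.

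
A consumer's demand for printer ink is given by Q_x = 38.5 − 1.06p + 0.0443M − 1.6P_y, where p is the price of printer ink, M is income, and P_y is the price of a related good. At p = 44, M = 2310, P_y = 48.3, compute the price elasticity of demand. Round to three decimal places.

-2.758

Substituting, Q_x = 38.5 − 1.06(44) + 0.0443(2310) − 1.6(48.3) = 38.5 − 46.64 + 102.333 − 77.28 = 16.913.
∂Q_x/∂p = −1.06, so E_p = (−1.06)·(44/16.913) ≈ -2.758.
|E_p| > 1: demand is elastic.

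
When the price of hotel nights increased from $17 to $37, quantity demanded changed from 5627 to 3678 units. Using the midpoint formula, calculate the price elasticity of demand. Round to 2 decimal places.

-0.57

%ΔQ = (3678 − 5627)/[(5627 + 3678)/2] = -1949/4652.5 ≈ -0.4189.
%ΔP = (37 − 17)/[(17 + 37)/2] = 20/27 ≈ 0.7407.
Arc elasticity E = %ΔQ/%ΔP ≈ -0.4189/0.7407 ≈ -0.57.
|E| < 1: demand is inelastic over this range.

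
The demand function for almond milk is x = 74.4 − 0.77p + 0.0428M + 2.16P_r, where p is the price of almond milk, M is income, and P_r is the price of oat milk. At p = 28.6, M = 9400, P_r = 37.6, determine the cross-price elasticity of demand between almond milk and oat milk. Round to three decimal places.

0.152

x = 74.4 − 0.77(28.6) + 0.0428(9400) + 2.16(37.6) = 74.4 − 22.022 + 402.32 + 81.216 = 535.914.
∂x/∂P_r = +2.16, so E_xy = 2.16·(37.6/535.914) ≈ 0.152.
E_xy > 0: the goods are substitutes.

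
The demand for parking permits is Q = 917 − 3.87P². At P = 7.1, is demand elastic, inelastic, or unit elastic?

inelastic

At P = 7.1, Q = 721.9133.
dQ/dP = −2·3.87·P = −54.954.
Point elasticity E = (dQ/dP)·(P/Q) = -54.954 × 7.1/721.9133 ≈ -0.540.
|E| ≈ 0.540 < 1, so demand is inelastic.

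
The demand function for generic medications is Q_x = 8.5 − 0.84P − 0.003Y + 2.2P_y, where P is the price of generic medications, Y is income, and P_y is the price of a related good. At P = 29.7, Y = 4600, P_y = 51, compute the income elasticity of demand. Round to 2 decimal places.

-0.17

At the given point, Q_x = 8.5 − 0.84(29.7) − 0.003(4600) + 2.2(51) = 8.5 − 24.948 − 13.8 + 112.2 = 81.952.
∂Q_x/∂Y = −0.003, so E_I = -0.003·(4600/81.952) ≈ -0.17.
E_I < 0: inferior good.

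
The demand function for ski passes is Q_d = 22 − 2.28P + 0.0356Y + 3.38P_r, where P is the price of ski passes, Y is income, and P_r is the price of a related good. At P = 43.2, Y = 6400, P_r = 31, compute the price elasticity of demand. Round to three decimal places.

-0.385

At the given point, Q_d = 22 − 2.28(43.2) + 0.0356(6400) + 3.38(31) = 22 − 98.496 + 227.84 + 104.78 = 256.124.
∂Q_d/∂P = −2.28, so E_p = (−2.28)·(43.2/256.124) ≈ -0.385.
|E_p| < 1: demand is inelastic.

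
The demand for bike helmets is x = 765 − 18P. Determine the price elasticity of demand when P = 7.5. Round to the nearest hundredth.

-0.21

At P = 7.5, x = 630.
dx/dP = −18.
Point elasticity E = (dx/dP)·(P/x) = -18 × 7.5/630 ≈ -0.21.
|E| < 1, so demand is inelastic at this price.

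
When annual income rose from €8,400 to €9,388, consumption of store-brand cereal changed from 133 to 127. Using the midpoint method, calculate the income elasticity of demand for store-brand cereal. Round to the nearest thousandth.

-0.415

%ΔQ = (127 − 133)/[(133+127)/2] = -6/130 ≈ -0.0462.
%ΔI = (9,388 − 8,400)/[(8,400+9,388)/2] = 988/8894 ≈ 0.1111.
E_I = %ΔQ/%ΔI ≈ -0.415.
E_I < 0: inferior good.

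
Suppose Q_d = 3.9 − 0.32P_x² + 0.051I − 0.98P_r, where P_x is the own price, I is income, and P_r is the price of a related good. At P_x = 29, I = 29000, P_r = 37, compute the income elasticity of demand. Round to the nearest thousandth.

1.256

Evaluating quantity at (P_x, I, P_r) gives Q_d = 3.9 − 0.32(29)² + 0.051(29000) − 0.98(37) = 3.9 − 269.12 + 1479 − 36.26 = 1177.52.
∂Q_d/∂I = +0.051, so E_I = 0.051·(29000/1177.52) ≈ 1.256.
E_I > 1: normal good (luxury).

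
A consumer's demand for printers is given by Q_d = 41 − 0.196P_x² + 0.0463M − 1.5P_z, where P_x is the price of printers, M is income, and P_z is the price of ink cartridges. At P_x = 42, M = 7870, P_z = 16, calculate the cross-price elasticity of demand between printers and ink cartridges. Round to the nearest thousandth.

-0.673

Substituting, Q_d = 41 − 0.196(42)² + 0.0463(7870) − 1.5(16) = 41 − 345.744 + 364.381 − 24 = 35.637.
∂Q_d/∂P_z = −1.5, so E_xy = -1.5·(16/35.637) ≈ -0.673.
E_xy < 0: the goods are complements.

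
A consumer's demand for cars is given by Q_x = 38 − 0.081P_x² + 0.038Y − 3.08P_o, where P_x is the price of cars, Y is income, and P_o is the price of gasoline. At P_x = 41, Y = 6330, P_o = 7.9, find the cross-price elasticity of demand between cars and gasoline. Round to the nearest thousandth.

Evaluating quantity at (P_x, Y, P_o) gives Q_x = 38 − 0.081(41)² + 0.038(6330) − 3.08(7.9) = 38 − 136.161 + 240.54 − 24.332 = 118.047.
∂Q_x/∂P_o = −3.08, so E_xy = -3.08·(7.9/118.047) ≈ -0.206.
E_xy < 0: the goods are complements.

-0.206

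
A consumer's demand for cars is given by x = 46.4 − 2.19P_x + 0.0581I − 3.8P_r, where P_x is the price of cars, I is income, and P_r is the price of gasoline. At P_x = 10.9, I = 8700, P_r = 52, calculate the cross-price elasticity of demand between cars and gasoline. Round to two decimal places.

-0.60

First evaluate x: 46.4 − 2.19(10.9) + 0.0581(8700) − 3.8(52) = 46.4 − 23.871 + 505.47 − 197.6 = 330.399.
∂x/∂P_r = −3.8, so E_xy = -3.8·(52/330.399) ≈ -0.60.
E_xy < 0: the goods are complements.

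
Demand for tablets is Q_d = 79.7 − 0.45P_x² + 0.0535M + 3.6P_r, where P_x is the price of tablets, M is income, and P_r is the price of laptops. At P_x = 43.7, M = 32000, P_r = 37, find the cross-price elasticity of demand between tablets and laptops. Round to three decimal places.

Substituting, Q_d = 79.7 − 0.45(43.7)² + 0.0535(32000) + 3.6(37) = 79.7 − 859.3605 + 1712 + 133.2 = 1065.5395.
∂Q_d/∂P_r = +3.6, so E_xy = 3.6·(37/1065.5395) ≈ 0.125.
E_xy > 0: the goods are substitutes.

0.125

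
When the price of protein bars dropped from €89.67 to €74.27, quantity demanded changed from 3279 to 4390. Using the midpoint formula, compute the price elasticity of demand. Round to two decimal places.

%ΔQ = (4390 − 3279)/[(3279 + 4390)/2] = 1111/3834.5 ≈ 0.2897.
%ΔP = (74.27 − 89.67)/[(89.67 + 74.27)/2] = -15.4/81.97 ≈ -0.1879.
Arc elasticity E = %ΔQ/%ΔP ≈ 0.2897/-0.1879 ≈ -1.54.
|E| > 1: demand is elastic over this range.

-1.54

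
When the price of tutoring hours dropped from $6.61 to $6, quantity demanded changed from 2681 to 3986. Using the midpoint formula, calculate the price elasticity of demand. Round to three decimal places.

-4.046

%ΔQ = (3986 − 2681)/[(2681 + 3986)/2] = 1305/3333.5 ≈ 0.3915.
%Δp = (6 − 6.61)/[(6.61 + 6)/2] = -0.61/6.305 ≈ -0.0967.
Arc elasticity E = %ΔQ/%Δp ≈ 0.3915/-0.0967 ≈ -4.046.
|E| > 1: demand is elastic over this range.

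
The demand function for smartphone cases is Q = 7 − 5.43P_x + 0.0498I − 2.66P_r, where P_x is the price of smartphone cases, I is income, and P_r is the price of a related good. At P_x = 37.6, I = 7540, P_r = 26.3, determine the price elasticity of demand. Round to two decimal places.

First evaluate Q: 7 − 5.43(37.6) + 0.0498(7540) − 2.66(26.3) = 7 − 204.168 + 375.492 − 69.958 = 108.366.
∂Q/∂P_x = −5.43, so E_p = (−5.43)·(37.6/108.366) ≈ -1.88.
|E_p| > 1: demand is elastic.

-1.88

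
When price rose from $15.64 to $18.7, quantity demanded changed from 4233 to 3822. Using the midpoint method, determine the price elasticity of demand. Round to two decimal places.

-0.57

%ΔQ = (3822 − 4233)/[(4233 + 3822)/2] = -411/4027.5 ≈ -0.1020.
%ΔP = (18.7 − 15.64)/[(15.64 + 18.7)/2] = 3.06/17.17 ≈ 0.1782.
Arc elasticity E = %ΔQ/%ΔP ≈ -0.1020/0.1782 ≈ -0.57.
|E| < 1: demand is inelastic over this range.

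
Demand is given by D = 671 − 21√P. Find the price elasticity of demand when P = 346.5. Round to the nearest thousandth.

-0.698

At P = 346.5, D = 280.0953.
dD/dP = −21/(2√P) = −21/(2·18.6145).
Point elasticity E = (dD/dP)·(P/D) = -0.5641 × 346.5/280.0953 ≈ -0.698.
|E| < 1, so demand is inelastic at this price.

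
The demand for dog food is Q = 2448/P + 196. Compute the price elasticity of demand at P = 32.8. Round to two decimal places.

-0.28

At P = 32.8, Q = 270.6341.
dQ/dP = −2448/P² = −2.2754.
Point elasticity E = (dQ/dP)·(P/Q) = -2.2754 × 32.8/270.6341 ≈ -0.28.
|E| < 1, so demand is inelastic at this price.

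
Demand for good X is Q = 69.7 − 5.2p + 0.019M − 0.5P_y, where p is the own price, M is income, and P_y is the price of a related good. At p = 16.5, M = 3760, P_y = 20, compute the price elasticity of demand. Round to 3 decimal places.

At the given point, Q = 69.7 − 5.2(16.5) + 0.019(3760) − 0.5(20) = 69.7 − 85.8 + 71.44 − 10 = 45.34.
∂Q/∂p = −5.2, so E_p = (−5.2)·(16.5/45.34) ≈ -1.892.
|E_p| > 1: demand is elastic.

-1.892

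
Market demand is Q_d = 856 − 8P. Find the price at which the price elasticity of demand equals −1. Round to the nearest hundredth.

53.50

For linear demand Q_d = a − bP, E = −bP/(a − bP). |E| = 1 ⇒ bP = a − bP ⇒ P = a/(2b).
P = 856/(2·8) = 53.50.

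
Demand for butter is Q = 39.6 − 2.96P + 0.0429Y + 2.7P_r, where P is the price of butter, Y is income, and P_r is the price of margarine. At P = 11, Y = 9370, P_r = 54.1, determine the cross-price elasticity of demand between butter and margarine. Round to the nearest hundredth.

0.26

Evaluating quantity at (P, Y, P_r) gives Q = 39.6 − 2.96(11) + 0.0429(9370) + 2.7(54.1) = 39.6 − 32.56 + 401.973 + 146.07 = 555.083.
∂Q/∂P_r = +2.7, so E_xy = 2.7·(54.1/555.083) ≈ 0.26.
E_xy > 0: the goods are substitutes.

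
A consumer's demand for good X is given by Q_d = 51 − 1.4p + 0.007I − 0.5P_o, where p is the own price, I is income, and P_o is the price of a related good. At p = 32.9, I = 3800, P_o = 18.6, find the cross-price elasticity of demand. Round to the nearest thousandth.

Substituting, Q_d = 51 − 1.4(32.9) + 0.007(3800) − 0.5(18.6) = 51 − 46.06 + 26.6 − 9.3 = 22.24.
∂Q_d/∂P_o = −0.5, so E_xy = -0.5·(18.6/22.24) ≈ -0.418.
E_xy < 0: the goods are complements.

-0.418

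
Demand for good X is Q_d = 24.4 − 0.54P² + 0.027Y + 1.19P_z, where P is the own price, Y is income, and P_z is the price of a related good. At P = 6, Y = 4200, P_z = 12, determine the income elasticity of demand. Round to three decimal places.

First evaluate Q_d: 24.4 − 0.54(6)² + 0.027(4200) + 1.19(12) = 24.4 − 19.44 + 113.4 + 14.28 = 132.64.
∂Q_d/∂Y = +0.027, so E_I = 0.027·(4200/132.64) ≈ 0.855.
E_I ∈ (0,1): normal good (necessity).

0.855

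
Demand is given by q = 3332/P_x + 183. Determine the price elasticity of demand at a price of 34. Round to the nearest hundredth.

At P_x = 34, q = 281.
dq/dP_x = −3332/P_x² = −2.8824.
Point elasticity E = (dq/dP_x)·(P_x/q) = -2.8824 × 34/281 ≈ -0.35.
|E| < 1, so demand is inelastic at this price.

-0.35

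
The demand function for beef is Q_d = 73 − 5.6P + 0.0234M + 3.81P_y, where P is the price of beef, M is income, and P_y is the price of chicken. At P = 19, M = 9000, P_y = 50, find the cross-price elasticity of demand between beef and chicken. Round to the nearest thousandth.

Q_d = 73 − 5.6(19) + 0.0234(9000) + 3.81(50) = 73 − 106.4 + 210.6 + 190.5 = 367.7.
∂Q_d/∂P_y = +3.81, so E_xy = 3.81·(50/367.7) ≈ 0.518.
E_xy > 0: the goods are substitutes.

0.518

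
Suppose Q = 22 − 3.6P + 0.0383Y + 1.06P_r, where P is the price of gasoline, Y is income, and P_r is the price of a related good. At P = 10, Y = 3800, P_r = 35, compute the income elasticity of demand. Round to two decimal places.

0.86

Evaluating quantity at (P, Y, P_r) gives Q = 22 − 3.6(10) + 0.0383(3800) + 1.06(35) = 22 − 36 + 145.54 + 37.1 = 168.64.
∂Q/∂Y = +0.0383, so E_I = 0.0383·(3800/168.64) ≈ 0.86.
E_I ∈ (0,1): normal good (necessity).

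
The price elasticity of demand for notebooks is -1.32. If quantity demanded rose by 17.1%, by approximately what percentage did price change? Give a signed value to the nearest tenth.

-13.0

%ΔQ ≈ E × %ΔP ⇒ %ΔP = %ΔQ / E = (17.1%)/(-1.32) ≈ -13.0%.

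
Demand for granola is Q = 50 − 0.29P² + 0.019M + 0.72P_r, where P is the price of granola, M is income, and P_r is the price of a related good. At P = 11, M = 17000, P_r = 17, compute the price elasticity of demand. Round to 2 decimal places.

First evaluate Q: 50 − 0.29(11)² + 0.019(17000) + 0.72(17) = 50 − 35.09 + 323 + 12.24 = 350.15.
∂Q/∂P = −2·0.29·P = -6.38, so E_p = -6.38·(11/350.15) ≈ -0.20.
|E_p| < 1: demand is inelastic.

-0.20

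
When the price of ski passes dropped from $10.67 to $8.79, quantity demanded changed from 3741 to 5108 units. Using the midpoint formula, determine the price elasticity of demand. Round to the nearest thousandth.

%ΔQ = (5108 − 3741)/[(3741 + 5108)/2] = 1367/4424.5 ≈ 0.3090.
%Δp = (8.79 − 10.67)/[(10.67 + 8.79)/2] = -1.88/9.73 ≈ -0.1932.
Arc elasticity E = %ΔQ/%Δp ≈ 0.3090/-0.1932 ≈ -1.599.
|E| > 1: demand is elastic over this range.

-1.599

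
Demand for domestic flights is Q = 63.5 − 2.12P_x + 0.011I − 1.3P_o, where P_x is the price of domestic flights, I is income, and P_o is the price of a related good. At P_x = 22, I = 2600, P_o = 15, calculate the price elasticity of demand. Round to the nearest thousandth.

-1.797

First evaluate Q: 63.5 − 2.12(22) + 0.011(2600) − 1.3(15) = 63.5 − 46.64 + 28.6 − 19.5 = 25.96.
∂Q/∂P_x = −2.12, so E_p = (−2.12)·(22/25.96) ≈ -1.797.
|E_p| > 1: demand is elastic.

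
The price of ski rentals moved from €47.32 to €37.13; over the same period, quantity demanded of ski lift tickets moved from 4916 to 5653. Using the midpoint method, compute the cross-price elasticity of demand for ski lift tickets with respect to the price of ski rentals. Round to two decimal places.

%ΔQ_x = (5653 − 4916)/[(4916+5653)/2] = 737/5284.5 ≈ 0.1395.
%ΔP_y = (37.13 − 47.32)/[(47.32+37.13)/2] ≈ -0.2413.
E_xy = 0.1395/-0.2413 ≈ -0.58.
E_xy < 0, so ski lift tickets and ski rentals are complements.

-0.58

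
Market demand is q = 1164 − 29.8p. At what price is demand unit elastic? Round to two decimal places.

19.53

For linear demand q = a − bp, E = −bp/(a − bp). |E| = 1 ⇒ bp = a − bp ⇒ p = a/(2b).
p = 1164/(2·29.8) ≈ 19.53.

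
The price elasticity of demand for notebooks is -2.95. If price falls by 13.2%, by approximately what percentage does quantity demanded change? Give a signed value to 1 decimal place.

%ΔQ ≈ E × %ΔP = (-2.95) × (-13.2%) ≈ 38.9%.

38.9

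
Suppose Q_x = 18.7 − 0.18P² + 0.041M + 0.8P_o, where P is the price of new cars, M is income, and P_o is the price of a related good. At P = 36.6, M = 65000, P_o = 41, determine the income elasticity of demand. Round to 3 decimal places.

Substituting, Q_x = 18.7 − 0.18(36.6)² + 0.041(65000) + 0.8(41) = 18.7 − 241.1208 + 2665 + 32.8 = 2475.3792.
∂Q_x/∂M = +0.041, so E_I = 0.041·(65000/2475.3792) ≈ 1.077.
E_I > 1: normal good (luxury).

1.077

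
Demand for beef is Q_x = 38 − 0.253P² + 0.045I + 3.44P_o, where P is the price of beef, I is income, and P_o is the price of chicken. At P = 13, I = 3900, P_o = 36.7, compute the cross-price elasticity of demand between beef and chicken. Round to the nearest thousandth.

0.425

First evaluate Q_x: 38 − 0.253(13)² + 0.045(3900) + 3.44(36.7) = 38 − 42.757 + 175.5 + 126.248 = 296.991.
∂Q_x/∂P_o = +3.44, so E_xy = 3.44·(36.7/296.991) ≈ 0.425.
E_xy > 0: the goods are substitutes.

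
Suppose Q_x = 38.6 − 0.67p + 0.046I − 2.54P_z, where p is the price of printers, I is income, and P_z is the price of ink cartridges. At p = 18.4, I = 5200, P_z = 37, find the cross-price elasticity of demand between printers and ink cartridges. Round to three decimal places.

Evaluating quantity at (p, I, P_z) gives Q_x = 38.6 − 0.67(18.4) + 0.046(5200) − 2.54(37) = 38.6 − 12.328 + 239.2 − 93.98 = 171.492.
∂Q_x/∂P_z = −2.54, so E_xy = -2.54·(37/171.492) ≈ -0.548.
E_xy < 0: the goods are complements.

-0.548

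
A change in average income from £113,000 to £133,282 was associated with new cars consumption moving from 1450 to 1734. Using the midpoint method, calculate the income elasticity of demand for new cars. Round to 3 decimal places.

%ΔQ = (1734 − 1450)/[(1450+1734)/2] = 284/1592 ≈ 0.1784.
%ΔI = (133,282 − 113,000)/[(113,000+133,282)/2] = 20282/123141 ≈ 0.1647.
E_I = %ΔQ/%ΔI ≈ 1.083.
E_I > 1: normal good (luxury).

1.083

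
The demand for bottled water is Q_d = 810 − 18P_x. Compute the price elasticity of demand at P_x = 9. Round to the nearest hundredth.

At P_x = 9, Q_d = 648.
dQ_d/dP_x = −18.
Point elasticity E = (dQ_d/dP_x)·(P_x/Q_d) = -18 × 9/648 ≈ -0.25.
|E| < 1, so demand is inelastic at this price.

-0.25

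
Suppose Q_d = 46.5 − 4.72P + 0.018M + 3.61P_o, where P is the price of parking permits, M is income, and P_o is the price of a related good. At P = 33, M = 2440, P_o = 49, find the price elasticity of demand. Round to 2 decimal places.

-1.40

Q_d = 46.5 − 4.72(33) + 0.018(2440) + 3.61(49) = 46.5 − 155.76 + 43.92 + 176.89 = 111.55.
∂Q_d/∂P = −4.72, so E_p = (−4.72)·(33/111.55) ≈ -1.40.
|E_p| > 1: demand is elastic.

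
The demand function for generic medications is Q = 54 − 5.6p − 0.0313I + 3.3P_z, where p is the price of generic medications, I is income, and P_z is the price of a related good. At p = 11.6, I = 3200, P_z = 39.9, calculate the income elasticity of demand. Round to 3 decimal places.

-4.874

Evaluating quantity at (p, I, P_z) gives Q = 54 − 5.6(11.6) − 0.0313(3200) + 3.3(39.9) = 54 − 64.96 − 100.16 + 131.67 = 20.55.
∂Q/∂I = −0.0313, so E_I = -0.0313·(3200/20.55) ≈ -4.874.
E_I < 0: inferior good.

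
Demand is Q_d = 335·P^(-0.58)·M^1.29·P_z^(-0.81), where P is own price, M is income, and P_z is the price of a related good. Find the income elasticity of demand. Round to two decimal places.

For a Cobb–Douglas (constant-elasticity) form Q_d = A·M^α·…, the elasticity with respect to M equals the exponent α at every point.
Here the exponent on M is 1.29, so the income elasticity of demand is 1.29.

1.29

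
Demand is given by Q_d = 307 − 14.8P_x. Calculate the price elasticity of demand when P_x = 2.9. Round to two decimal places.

-0.16

At P_x = 2.9, Q_d = 264.08.
dQ_d/dP_x = −14.8.
Point elasticity E = (dQ_d/dP_x)·(P_x/Q_d) = -14.8 × 2.9/264.08 ≈ -0.16.
|E| < 1, so demand is inelastic at this price.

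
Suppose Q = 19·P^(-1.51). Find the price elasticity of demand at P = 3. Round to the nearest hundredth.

For a Cobb–Douglas (constant-elasticity) form Q = A·P^α·…, the elasticity with respect to P equals the exponent α at every point.
Here the exponent on P is -1.51, so the price elasticity of demand is -1.51.

-1.51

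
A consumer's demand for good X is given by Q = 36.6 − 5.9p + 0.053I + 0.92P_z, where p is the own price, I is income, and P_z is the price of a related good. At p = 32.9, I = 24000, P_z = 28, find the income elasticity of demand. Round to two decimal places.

Q = 36.6 − 5.9(32.9) + 0.053(24000) + 0.92(28) = 36.6 − 194.11 + 1272 + 25.76 = 1140.25.
∂Q/∂I = +0.053, so E_I = 0.053·(24000/1140.25) ≈ 1.12.
E_I > 1: normal good (luxury).

1.12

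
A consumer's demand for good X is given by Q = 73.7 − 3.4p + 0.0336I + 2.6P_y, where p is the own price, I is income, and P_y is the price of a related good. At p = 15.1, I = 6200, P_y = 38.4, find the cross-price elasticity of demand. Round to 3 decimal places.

0.302

Evaluating quantity at (p, I, P_y) gives Q = 73.7 − 3.4(15.1) + 0.0336(6200) + 2.6(38.4) = 73.7 − 51.34 + 208.32 + 99.84 = 330.52.
∂Q/∂P_y = +2.6, so E_xy = 2.6·(38.4/330.52) ≈ 0.302.
E_xy > 0: the goods are substitutes.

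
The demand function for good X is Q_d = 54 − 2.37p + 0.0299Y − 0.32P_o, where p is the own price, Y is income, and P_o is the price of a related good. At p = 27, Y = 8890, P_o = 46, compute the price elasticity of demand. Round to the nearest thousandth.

Q_d = 54 − 2.37(27) + 0.0299(8890) − 0.32(46) = 54 − 63.99 + 265.811 − 14.72 = 241.101.
∂Q_d/∂p = −2.37, so E_p = (−2.37)·(27/241.101) ≈ -0.265.
|E_p| < 1: demand is inelastic.

-0.265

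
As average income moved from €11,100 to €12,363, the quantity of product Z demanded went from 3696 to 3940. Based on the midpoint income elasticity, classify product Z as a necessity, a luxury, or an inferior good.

necessity

%ΔQ = (3940 − 3696)/[(3696+3940)/2] = 244/3818 ≈ 0.0639.
%ΔI = (12,363 − 11,100)/[(11,100+12,363)/2] = 1263/11731.5 ≈ 0.1077.
E_I = %ΔQ/%ΔI ≈ 0.594.
E_I ∈ (0,1): normal good (necessity).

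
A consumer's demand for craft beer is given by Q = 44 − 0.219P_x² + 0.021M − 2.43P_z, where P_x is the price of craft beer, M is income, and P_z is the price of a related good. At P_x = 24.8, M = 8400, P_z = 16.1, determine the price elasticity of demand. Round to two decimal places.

At the given point, Q = 44 − 0.219(24.8)² + 0.021(8400) − 2.43(16.1) = 44 − 134.6938 + 176.4 − 39.123 = 46.5832.
∂Q/∂P_x = −2·0.219·P_x = -10.8624, so E_p = -10.8624·(24.8/46.5832) ≈ -5.78.
|E_p| > 1: demand is elastic.

-5.78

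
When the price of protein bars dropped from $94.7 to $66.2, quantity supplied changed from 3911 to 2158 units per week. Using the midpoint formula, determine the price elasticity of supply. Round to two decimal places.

1.63

%ΔQ = (2158 − 3911)/[(3911 + 2158)/2] = -1753/3034.5 ≈ -0.5777.
%Δp = (66.2 − 94.7)/[(94.7 + 66.2)/2] = -28.5/80.45 ≈ -0.3543.
Arc elasticity E = %ΔQ/%Δp ≈ -0.5777/-0.3543 ≈ 1.63.
|E| > 1: supply is elastic over this range.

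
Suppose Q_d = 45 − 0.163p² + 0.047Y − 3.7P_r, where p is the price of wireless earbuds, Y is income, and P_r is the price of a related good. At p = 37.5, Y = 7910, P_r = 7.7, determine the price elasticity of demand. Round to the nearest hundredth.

-2.88

At the given point, Q_d = 45 − 0.163(37.5)² + 0.047(7910) − 3.7(7.7) = 45 − 229.2188 + 371.77 − 28.49 = 159.0613.
∂Q_d/∂p = −2·0.163·p = -12.225, so E_p = -12.225·(37.5/159.0613) ≈ -2.88.
|E_p| > 1: demand is elastic.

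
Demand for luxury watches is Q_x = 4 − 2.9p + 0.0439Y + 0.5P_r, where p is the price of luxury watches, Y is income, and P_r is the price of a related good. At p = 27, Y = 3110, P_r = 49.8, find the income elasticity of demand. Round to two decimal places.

Evaluating quantity at (p, Y, P_r) gives Q_x = 4 − 2.9(27) + 0.0439(3110) + 0.5(49.8) = 4 − 78.3 + 136.529 + 24.9 = 87.129.
∂Q_x/∂Y = +0.0439, so E_I = 0.0439·(3110/87.129) ≈ 1.57.
E_I > 1: normal good (luxury).

1.57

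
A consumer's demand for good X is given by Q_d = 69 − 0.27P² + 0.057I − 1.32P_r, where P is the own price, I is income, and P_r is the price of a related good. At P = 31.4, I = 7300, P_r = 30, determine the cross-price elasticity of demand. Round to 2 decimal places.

-0.22

First evaluate Q_d: 69 − 0.27(31.4)² + 0.057(7300) − 1.32(30) = 69 − 266.2092 + 416.1 − 39.6 = 179.2908.
∂Q_d/∂P_r = −1.32, so E_xy = -1.32·(30/179.2908) ≈ -0.22.
E_xy < 0: the goods are complements.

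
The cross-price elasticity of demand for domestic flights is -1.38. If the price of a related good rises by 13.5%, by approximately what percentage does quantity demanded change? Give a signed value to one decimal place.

-18.6

%ΔQ ≈ E × %ΔP_y = (-1.38) × (13.5%) ≈ -18.6%.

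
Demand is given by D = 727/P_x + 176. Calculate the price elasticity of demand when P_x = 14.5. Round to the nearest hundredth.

-0.22

At P_x = 14.5, D = 226.1379.
dD/dP_x = −727/P_x² = −3.4578.
Point elasticity E = (dD/dP_x)·(P_x/D) = -3.4578 × 14.5/226.1379 ≈ -0.22.
|E| < 1, so demand is inelastic at this price.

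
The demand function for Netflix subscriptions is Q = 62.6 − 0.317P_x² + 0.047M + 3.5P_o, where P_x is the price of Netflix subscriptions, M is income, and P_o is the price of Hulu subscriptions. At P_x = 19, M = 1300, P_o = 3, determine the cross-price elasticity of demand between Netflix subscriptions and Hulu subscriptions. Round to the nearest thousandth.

Q = 62.6 − 0.317(19)² + 0.047(1300) + 3.5(3) = 62.6 − 114.437 + 61.1 + 10.5 = 19.763.
∂Q/∂P_o = +3.5, so E_xy = 3.5·(3/19.763) ≈ 0.531.
E_xy > 0: the goods are substitutes.

0.531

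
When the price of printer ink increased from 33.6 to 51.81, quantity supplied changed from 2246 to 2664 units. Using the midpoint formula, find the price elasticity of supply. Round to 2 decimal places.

%Δq = (2664 − 2246)/[(2246 + 2664)/2] = 418/2455 ≈ 0.1703.
%ΔP = (51.81 − 33.6)/[(33.6 + 51.81)/2] = 18.21/42.705 ≈ 0.4264.
Arc elasticity E = %Δq/%ΔP ≈ 0.1703/0.4264 ≈ 0.40.
|E| < 1: supply is inelastic over this range.

0.40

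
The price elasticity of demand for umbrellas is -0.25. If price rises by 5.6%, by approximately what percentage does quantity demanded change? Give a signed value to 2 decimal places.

%ΔQ ≈ E × %ΔP = (-0.25) × (5.6%) = -1.40%.

-1.40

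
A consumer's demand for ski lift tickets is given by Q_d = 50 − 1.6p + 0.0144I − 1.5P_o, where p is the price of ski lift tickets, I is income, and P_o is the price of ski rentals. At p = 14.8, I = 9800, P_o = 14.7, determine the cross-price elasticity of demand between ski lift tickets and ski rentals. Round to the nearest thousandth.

-0.152

Substituting, Q_d = 50 − 1.6(14.8) + 0.0144(9800) − 1.5(14.7) = 50 − 23.68 + 141.12 − 22.05 = 145.39.
∂Q_d/∂P_o = −1.5, so E_xy = -1.5·(14.7/145.39) ≈ -0.152.
E_xy < 0: the goods are complements.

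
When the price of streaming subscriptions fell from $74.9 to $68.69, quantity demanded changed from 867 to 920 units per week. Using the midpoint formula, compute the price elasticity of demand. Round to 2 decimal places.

-0.69

%ΔQ = (920 − 867)/[(867 + 920)/2] = 53/893.5 ≈ 0.0593.
%ΔP = (68.69 − 74.9)/[(74.9 + 68.69)/2] = -6.21/71.795 ≈ -0.0865.
Arc elasticity E = %ΔQ/%ΔP ≈ 0.0593/-0.0865 ≈ -0.69.
|E| < 1: demand is inelastic over this range.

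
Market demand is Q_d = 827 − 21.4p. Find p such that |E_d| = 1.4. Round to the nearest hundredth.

22.54

Set −bp/(a − bp) = −1.4 ⇒ bp = 1.4(a − bp) ⇒ bp(1+1.4) = 1.4·a.
p = 1.4·827/(21.4·2.4) ≈ 22.54.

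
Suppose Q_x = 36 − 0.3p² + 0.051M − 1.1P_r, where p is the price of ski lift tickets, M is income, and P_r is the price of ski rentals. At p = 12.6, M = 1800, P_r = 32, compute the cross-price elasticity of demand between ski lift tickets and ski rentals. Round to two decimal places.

Substituting, Q_x = 36 − 0.3(12.6)² + 0.051(1800) − 1.1(32) = 36 − 47.628 + 91.8 − 35.2 = 44.972.
∂Q_x/∂P_r = −1.1, so E_xy = -1.1·(32/44.972) ≈ -0.78.
E_xy < 0: the goods are complements.

-0.78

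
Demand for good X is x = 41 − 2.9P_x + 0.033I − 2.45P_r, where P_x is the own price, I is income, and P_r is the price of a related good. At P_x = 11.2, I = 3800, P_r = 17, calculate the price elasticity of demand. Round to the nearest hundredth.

First evaluate x: 41 − 2.9(11.2) + 0.033(3800) − 2.45(17) = 41 − 32.48 + 125.4 − 41.65 = 92.27.
∂x/∂P_x = −2.9, so E_p = (−2.9)·(11.2/92.27) ≈ -0.35.
|E_p| < 1: demand is inelastic.

-0.35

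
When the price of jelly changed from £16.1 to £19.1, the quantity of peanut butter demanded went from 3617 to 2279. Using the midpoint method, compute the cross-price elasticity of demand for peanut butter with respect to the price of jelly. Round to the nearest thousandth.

%ΔQ_x = (2279 − 3617)/[(3617+2279)/2] = -1338/2948 ≈ -0.4539.
%ΔP_y = (19.1 − 16.1)/[(16.1+19.1)/2] ≈ 0.1705.
E_xy = -0.4539/0.1705 ≈ -2.663.
E_xy < 0, so peanut butter and jelly are complements.

-2.663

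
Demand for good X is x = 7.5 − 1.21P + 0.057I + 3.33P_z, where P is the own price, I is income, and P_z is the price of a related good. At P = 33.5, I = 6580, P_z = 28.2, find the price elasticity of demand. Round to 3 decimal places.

-0.093

First evaluate x: 7.5 − 1.21(33.5) + 0.057(6580) + 3.33(28.2) = 7.5 − 40.535 + 375.06 + 93.906 = 435.931.
∂x/∂P = −1.21, so E_p = (−1.21)·(33.5/435.931) ≈ -0.093.
|E_p| < 1: demand is inelastic.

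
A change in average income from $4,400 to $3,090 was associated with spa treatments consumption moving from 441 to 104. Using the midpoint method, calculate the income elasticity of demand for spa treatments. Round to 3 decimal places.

3.535

%ΔQ = (104 − 441)/[(441+104)/2] = -337/272.5 ≈ -1.2367.
%ΔM = (3,090 − 4,400)/[(4,400+3,090)/2] = -1310/3745 ≈ -0.3498.
E_I = %ΔQ/%ΔM ≈ 3.535.
E_I > 1: normal good (luxury).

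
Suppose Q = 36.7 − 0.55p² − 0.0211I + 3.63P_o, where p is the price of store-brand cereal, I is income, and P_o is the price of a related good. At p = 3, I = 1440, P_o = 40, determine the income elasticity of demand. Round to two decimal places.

At the given point, Q = 36.7 − 0.55(3)² − 0.0211(1440) + 3.63(40) = 36.7 − 4.95 − 30.384 + 145.2 = 146.566.
∂Q/∂I = −0.0211, so E_I = -0.0211·(1440/146.566) ≈ -0.21.
E_I < 0: inferior good.

-0.21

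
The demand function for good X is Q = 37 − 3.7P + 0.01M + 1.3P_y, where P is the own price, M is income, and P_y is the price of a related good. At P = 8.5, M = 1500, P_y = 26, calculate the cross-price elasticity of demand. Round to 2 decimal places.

0.62

Substituting, Q = 37 − 3.7(8.5) + 0.01(1500) + 1.3(26) = 37 − 31.45 + 15 + 33.8 = 54.35.
∂Q/∂P_y = +1.3, so E_xy = 1.3·(26/54.35) ≈ 0.62.
E_xy > 0: the goods are substitutes.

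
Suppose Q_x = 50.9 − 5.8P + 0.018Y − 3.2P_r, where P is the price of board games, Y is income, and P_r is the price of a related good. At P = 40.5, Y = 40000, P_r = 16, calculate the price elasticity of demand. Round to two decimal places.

-0.48

At the given point, Q_x = 50.9 − 5.8(40.5) + 0.018(40000) − 3.2(16) = 50.9 − 234.9 + 720 − 51.2 = 484.8.
∂Q_x/∂P = −5.8, so E_p = (−5.8)·(40.5/484.8) ≈ -0.48.
|E_p| < 1: demand is inelastic.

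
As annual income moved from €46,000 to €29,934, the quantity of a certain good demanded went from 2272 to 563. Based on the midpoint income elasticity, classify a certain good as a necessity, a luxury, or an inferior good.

luxury

%ΔQ = (563 − 2272)/[(2272+563)/2] = -1709/1417.5 ≈ -1.2056.
%ΔM = (29,934 − 46,000)/[(46,000+29,934)/2] = -16066/37967 ≈ -0.4232.
E_I = %ΔQ/%ΔM ≈ 2.849.
E_I > 1: normal good (luxury).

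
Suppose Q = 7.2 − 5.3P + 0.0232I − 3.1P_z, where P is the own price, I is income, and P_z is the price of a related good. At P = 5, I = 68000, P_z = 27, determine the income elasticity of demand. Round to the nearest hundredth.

1.07

Q = 7.2 − 5.3(5) + 0.0232(68000) − 3.1(27) = 7.2 − 26.5 + 1577.6 − 83.7 = 1474.6.
∂Q/∂I = +0.0232, so E_I = 0.0232·(68000/1474.6) ≈ 1.07.
E_I > 1: normal good (luxury).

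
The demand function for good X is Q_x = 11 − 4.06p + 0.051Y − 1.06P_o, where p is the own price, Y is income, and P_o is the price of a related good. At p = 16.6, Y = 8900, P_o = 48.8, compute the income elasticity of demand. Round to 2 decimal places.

1.31

Q_x = 11 − 4.06(16.6) + 0.051(8900) − 1.06(48.8) = 11 − 67.396 + 453.9 − 51.728 = 345.776.
∂Q_x/∂Y = +0.051, so E_I = 0.051·(8900/345.776) ≈ 1.31.
E_I > 1: normal good (luxury).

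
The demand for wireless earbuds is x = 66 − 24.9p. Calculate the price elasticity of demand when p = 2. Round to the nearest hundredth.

-3.07

At p = 2, x = 16.2.
dx/dp = −24.9.
Point elasticity E = (dx/dp)·(p/x) = -24.9 × 2/16.2 ≈ -3.07.
|E| > 1, so demand is elastic at this price.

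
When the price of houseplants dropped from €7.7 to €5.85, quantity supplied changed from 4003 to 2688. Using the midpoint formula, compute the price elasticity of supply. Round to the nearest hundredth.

%Δq = (2688 − 4003)/[(4003 + 2688)/2] = -1315/3345.5 ≈ -0.3931.
%Δp = (5.85 − 7.7)/[(7.7 + 5.85)/2] = -1.85/6.775 ≈ -0.2731.
Arc elasticity E = %Δq/%Δp ≈ -0.3931/-0.2731 ≈ 1.44.
|E| > 1: supply is elastic over this range.

1.44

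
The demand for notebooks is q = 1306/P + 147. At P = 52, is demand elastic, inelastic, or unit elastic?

At P = 52, q = 172.1154.
dq/dP = −1306/P² = −0.483.
Point elasticity E = (dq/dP)·(P/q) = -0.483 × 52/172.1154 ≈ -0.146.
|E| ≈ 0.146 < 1, so demand is inelastic.

inelastic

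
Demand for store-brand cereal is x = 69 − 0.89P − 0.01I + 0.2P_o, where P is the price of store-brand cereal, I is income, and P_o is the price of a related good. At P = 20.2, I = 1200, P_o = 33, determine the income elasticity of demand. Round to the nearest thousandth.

-0.263

Substituting, x = 69 − 0.89(20.2) − 0.01(1200) + 0.2(33) = 69 − 17.978 − 12 + 6.6 = 45.622.
∂x/∂I = −0.01, so E_I = -0.01·(1200/45.622) ≈ -0.263.
E_I < 0: inferior good.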